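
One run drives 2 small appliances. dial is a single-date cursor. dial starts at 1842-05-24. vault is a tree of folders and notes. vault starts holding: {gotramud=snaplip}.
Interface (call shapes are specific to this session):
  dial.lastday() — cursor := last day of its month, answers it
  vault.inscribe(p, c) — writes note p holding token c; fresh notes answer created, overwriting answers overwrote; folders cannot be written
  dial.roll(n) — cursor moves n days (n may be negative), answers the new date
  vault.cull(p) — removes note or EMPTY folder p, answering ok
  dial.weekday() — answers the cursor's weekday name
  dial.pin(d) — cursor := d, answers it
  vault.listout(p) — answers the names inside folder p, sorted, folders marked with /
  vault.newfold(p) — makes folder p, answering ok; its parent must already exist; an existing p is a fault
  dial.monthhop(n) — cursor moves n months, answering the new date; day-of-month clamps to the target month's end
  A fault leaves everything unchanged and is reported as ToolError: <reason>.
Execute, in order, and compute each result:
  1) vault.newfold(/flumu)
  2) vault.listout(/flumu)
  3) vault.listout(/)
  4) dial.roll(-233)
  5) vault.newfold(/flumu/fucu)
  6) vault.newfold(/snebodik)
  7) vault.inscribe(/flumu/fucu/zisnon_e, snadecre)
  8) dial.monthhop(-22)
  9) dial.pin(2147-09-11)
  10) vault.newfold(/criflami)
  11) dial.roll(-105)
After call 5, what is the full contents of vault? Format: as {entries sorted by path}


Answer: {flumu/, flumu/fucu/, gotramud=snaplip}

Derivation:
% vault.newfold(p='/flumu') ~> ok
% vault.listout(p='/flumu') ~> []
% vault.listout(p='/') ~> [flumu/, gotramud]
% dial.roll(n='-233') ~> 1841-10-03
% vault.newfold(p='/flumu/fucu') ~> ok
% vault.newfold(p='/snebodik') ~> ok
% vault.inscribe(p='/flumu/fucu/zisnon_e', c='snadecre') ~> created
% dial.monthhop(n='-22') ~> 1839-12-03
% dial.pin(d='2147-09-11') ~> 2147-09-11
% vault.newfold(p='/criflami') ~> ok
% dial.roll(n='-105') ~> 2147-05-29


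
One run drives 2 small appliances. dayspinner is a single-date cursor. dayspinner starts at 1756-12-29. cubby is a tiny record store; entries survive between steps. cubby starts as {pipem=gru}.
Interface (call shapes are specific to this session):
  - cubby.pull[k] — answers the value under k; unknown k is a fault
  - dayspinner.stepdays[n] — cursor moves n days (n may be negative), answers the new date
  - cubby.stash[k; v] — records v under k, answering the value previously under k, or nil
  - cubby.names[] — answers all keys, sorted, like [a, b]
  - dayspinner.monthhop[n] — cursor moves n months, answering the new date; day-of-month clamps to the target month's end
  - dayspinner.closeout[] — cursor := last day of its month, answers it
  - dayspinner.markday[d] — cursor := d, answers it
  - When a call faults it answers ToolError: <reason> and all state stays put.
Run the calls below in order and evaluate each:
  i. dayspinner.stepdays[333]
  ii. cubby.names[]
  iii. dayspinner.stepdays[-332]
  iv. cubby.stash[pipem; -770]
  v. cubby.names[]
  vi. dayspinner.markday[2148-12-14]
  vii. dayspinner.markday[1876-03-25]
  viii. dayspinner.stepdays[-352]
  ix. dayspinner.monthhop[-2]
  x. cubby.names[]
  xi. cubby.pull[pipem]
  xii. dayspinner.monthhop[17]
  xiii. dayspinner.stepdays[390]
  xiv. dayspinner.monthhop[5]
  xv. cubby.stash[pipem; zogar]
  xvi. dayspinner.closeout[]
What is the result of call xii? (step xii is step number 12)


-> dayspinner.stepdays(n=333)
<- 1757-11-27
-> cubby.names()
<- [pipem]
-> dayspinner.stepdays(n=-332)
<- 1756-12-30
-> cubby.stash(k=pipem, v=-770)
<- gru
-> cubby.names()
<- [pipem]
-> dayspinner.markday(d=2148-12-14)
<- 2148-12-14
-> dayspinner.markday(d=1876-03-25)
<- 1876-03-25
-> dayspinner.stepdays(n=-352)
<- 1875-04-08
-> dayspinner.monthhop(n=-2)
<- 1875-02-08
-> cubby.names()
<- [pipem]
-> cubby.pull(k=pipem)
<- -770
-> dayspinner.monthhop(n=17)
<- 1876-07-08
-> dayspinner.stepdays(n=390)
<- 1877-08-02
-> dayspinner.monthhop(n=5)
<- 1878-01-02
-> cubby.stash(k=pipem, v=zogar)
<- -770
-> dayspinner.closeout()
<- 1878-01-31

Answer: 1876-07-08


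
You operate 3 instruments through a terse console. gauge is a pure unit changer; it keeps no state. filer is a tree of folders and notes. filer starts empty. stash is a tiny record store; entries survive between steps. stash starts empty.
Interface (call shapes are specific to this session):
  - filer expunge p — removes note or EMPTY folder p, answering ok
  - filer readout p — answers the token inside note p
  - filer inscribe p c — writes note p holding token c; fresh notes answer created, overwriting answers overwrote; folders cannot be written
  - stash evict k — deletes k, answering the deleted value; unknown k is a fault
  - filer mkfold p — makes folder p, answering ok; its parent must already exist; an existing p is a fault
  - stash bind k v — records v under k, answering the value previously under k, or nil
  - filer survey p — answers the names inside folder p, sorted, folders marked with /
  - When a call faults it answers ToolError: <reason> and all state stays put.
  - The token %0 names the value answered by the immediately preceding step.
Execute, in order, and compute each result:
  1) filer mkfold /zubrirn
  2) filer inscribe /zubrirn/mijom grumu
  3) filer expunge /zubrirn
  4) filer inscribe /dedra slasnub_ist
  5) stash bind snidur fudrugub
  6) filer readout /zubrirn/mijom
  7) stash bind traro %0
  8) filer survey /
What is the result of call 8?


Answer: [dedra, zubrirn/]

Derivation:
;; 1. filer mkfold(p→/zubrirn) -> ok
;; 2. filer inscribe(p→/zubrirn/mijom, c→grumu) -> created
;; 3. filer expunge(p→/zubrirn) -> ToolError: not empty
;; 4. filer inscribe(p→/dedra, c→slasnub_ist) -> created
;; 5. stash bind(k→snidur, v→fudrugub) -> nil
;; 6. filer readout(p→/zubrirn/mijom) -> grumu
;; 7. stash bind(k→traro, v→%0) -> nil
;; 8. filer survey(p→/) -> [dedra, zubrirn/]


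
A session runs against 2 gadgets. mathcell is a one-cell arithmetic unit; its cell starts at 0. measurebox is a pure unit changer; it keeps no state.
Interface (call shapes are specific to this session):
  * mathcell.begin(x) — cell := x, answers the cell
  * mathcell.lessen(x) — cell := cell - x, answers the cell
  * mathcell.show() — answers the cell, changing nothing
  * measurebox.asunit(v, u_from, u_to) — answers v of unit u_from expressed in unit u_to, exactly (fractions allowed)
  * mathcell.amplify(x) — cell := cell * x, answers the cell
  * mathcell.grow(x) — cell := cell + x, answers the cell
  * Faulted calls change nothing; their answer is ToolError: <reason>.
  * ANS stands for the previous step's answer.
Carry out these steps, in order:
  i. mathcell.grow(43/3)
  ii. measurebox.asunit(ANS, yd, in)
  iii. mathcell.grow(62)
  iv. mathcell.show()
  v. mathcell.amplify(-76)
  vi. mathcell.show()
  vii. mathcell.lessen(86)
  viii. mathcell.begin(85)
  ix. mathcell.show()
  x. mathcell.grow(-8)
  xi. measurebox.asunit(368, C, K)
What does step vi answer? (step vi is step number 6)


~$ grow x→43/3
= 43/3
~$ asunit v→ANS u_from→yd u_to→in
= 516
~$ grow x→62
= 229/3
~$ show
= 229/3
~$ amplify x→-76
= -17404/3
~$ show
= -17404/3
~$ lessen x→86
= -17662/3
~$ begin x→85
= 85
~$ show
= 85
~$ grow x→-8
= 77
~$ asunit v→368 u_from→C u_to→K
= 12823/20

Answer: -17404/3


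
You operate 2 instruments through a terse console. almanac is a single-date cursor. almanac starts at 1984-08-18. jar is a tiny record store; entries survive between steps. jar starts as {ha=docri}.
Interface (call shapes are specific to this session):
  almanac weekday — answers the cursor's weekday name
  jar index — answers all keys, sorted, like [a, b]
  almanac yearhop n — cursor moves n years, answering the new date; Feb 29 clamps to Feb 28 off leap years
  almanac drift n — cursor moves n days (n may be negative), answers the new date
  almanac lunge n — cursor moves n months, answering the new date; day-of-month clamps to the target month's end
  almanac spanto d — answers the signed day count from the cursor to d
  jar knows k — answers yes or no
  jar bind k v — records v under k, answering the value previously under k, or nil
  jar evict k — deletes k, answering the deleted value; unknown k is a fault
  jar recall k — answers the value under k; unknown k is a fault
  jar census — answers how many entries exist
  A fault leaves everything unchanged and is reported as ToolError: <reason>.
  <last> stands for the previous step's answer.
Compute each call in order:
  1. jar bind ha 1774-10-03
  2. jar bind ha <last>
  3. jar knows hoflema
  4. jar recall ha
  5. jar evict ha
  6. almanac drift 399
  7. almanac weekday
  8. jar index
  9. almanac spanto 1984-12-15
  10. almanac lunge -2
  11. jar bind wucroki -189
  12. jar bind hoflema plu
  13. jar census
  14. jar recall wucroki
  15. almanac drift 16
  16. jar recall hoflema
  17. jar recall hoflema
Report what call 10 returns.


Answer: 1985-07-21

Derivation:
// jar bind(k='ha', v='1774-10-03') ~> docri
// jar bind(k='ha', v='<last>') ~> 1774-10-03
// jar knows(k='hoflema') ~> no
// jar recall(k='ha') ~> docri
// jar evict(k='ha') ~> docri
// almanac drift(n='399') ~> 1985-09-21
// almanac weekday() ~> Saturday
// jar index() ~> []
// almanac spanto(d='1984-12-15') ~> -280
// almanac lunge(n='-2') ~> 1985-07-21
// jar bind(k='wucroki', v='-189') ~> nil
// jar bind(k='hoflema', v='plu') ~> nil
// jar census() ~> 2
// jar recall(k='wucroki') ~> -189
// almanac drift(n='16') ~> 1985-08-06
// jar recall(k='hoflema') ~> plu
// jar recall(k='hoflema') ~> plu


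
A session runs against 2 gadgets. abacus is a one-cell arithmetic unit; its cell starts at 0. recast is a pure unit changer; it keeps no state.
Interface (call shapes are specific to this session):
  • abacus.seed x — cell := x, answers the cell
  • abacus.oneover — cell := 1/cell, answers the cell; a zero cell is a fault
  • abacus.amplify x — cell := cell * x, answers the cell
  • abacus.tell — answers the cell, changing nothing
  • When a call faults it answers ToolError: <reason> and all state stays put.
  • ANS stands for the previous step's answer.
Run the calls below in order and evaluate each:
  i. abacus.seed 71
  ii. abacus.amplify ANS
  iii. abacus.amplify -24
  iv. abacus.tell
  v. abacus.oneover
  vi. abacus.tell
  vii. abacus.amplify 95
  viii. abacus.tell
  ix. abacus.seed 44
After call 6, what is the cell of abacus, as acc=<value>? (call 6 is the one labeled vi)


I try abacus.seed on x→71, and see 71.
I try abacus.amplify on x→ANS, and observe 5041.
I run abacus.amplify on x→-24, giving -120984.
Now I run abacus.tell(), and observe -120984.
I invoke abacus.oneover, which returns -1/120984.
I use abacus.tell(), → -1/120984.
I call abacus.amplify on x→95, yielding -95/120984.
I try abacus.tell(), and see -95/120984.
I invoke abacus.seed on x→44, and see 44.

Answer: acc=-1/120984


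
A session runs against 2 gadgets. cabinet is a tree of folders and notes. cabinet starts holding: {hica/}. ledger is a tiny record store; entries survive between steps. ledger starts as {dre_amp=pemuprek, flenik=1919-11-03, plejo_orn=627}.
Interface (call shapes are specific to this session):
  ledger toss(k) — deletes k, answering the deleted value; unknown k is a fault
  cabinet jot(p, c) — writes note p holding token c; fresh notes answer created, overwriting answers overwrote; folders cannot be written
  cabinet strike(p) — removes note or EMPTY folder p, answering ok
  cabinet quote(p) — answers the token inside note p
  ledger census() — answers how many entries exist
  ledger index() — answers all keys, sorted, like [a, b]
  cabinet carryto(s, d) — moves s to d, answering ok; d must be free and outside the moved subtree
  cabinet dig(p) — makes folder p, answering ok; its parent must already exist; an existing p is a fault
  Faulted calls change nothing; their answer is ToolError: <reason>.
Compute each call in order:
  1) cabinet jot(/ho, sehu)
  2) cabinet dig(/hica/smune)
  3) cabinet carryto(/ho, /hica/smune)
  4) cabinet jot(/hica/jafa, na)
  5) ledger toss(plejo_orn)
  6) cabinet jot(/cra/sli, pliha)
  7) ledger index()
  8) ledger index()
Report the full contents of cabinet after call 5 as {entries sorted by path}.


~$ cabinet jot p: /ho c: sehu
= created
~$ cabinet dig p: /hica/smune
= ok
~$ cabinet carryto s: /ho d: /hica/smune
= ToolError: exists
~$ cabinet jot p: /hica/jafa c: na
= created
~$ ledger toss k: plejo_orn
= 627
~$ cabinet jot p: /cra/sli c: pliha
= ToolError: no parent
~$ ledger index
= [dre_amp, flenik]
~$ ledger index
= [dre_amp, flenik]

Answer: {hica/, hica/jafa=na, hica/smune/, ho=sehu}


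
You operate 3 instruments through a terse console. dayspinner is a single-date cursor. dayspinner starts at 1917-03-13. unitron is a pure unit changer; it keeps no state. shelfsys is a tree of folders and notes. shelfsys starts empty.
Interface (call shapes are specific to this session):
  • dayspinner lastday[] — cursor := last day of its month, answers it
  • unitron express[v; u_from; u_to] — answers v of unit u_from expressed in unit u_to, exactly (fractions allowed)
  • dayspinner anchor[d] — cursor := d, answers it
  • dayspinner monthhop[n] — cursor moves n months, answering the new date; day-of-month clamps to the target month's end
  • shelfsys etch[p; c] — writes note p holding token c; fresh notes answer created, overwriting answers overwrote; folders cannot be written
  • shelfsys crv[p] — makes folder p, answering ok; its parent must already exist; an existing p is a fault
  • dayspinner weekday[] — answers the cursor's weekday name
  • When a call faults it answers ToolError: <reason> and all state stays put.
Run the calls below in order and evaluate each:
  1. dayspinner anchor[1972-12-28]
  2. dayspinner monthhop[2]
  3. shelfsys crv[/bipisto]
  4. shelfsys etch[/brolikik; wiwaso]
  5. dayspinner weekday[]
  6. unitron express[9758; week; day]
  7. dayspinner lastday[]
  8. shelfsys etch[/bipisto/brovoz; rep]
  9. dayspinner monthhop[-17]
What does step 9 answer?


Answer: 1971-09-28

Derivation:
Act: dayspinner anchor[d='1972-12-28']
Obs: 1972-12-28
Act: dayspinner monthhop[n='2']
Obs: 1973-02-28
Act: shelfsys crv[p='/bipisto']
Obs: ok
Act: shelfsys etch[p='/brolikik'; c='wiwaso']
Obs: created
Act: dayspinner weekday[]
Obs: Wednesday
Act: unitron express[v='9758'; u_from='week'; u_to='day']
Obs: 68306
Act: dayspinner lastday[]
Obs: 1973-02-28
Act: shelfsys etch[p='/bipisto/brovoz'; c='rep']
Obs: created
Act: dayspinner monthhop[n='-17']
Obs: 1971-09-28


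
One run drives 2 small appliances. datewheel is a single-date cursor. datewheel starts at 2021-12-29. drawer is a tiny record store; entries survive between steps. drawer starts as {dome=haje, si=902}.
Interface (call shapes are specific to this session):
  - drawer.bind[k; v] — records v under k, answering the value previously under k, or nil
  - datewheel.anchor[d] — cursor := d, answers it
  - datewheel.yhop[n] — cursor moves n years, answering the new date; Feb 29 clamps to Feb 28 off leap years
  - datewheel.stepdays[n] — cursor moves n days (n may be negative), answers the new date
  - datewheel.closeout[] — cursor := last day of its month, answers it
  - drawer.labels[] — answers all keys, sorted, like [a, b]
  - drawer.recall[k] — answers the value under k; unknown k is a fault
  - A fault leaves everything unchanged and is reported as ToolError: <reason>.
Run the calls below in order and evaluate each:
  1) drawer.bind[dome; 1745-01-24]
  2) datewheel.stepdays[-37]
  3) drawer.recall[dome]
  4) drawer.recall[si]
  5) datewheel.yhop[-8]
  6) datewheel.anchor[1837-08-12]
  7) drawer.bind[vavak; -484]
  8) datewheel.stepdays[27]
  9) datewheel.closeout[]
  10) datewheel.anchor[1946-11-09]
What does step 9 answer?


Answer: 1837-09-30

Derivation:
I use drawer.bind with k: dome, v: 1745-01-24, yielding haje.
I use datewheel.stepdays with n: -37, → 2021-11-22.
I invoke drawer.recall with k: dome, yielding 1745-01-24.
Now I run drawer.recall with k: si, which returns 902.
Next I call datewheel.yhop with n: -8, and observe 2013-11-22.
Then datewheel.anchor with d: 1837-08-12, and see 1837-08-12.
I call drawer.bind with k: vavak, v: -484, yielding nil.
I invoke datewheel.stepdays with n: 27, and observe 1837-09-08.
Using datewheel.closeout(), and observe 1837-09-30.
Using datewheel.anchor with d: 1946-11-09, → 1946-11-09.


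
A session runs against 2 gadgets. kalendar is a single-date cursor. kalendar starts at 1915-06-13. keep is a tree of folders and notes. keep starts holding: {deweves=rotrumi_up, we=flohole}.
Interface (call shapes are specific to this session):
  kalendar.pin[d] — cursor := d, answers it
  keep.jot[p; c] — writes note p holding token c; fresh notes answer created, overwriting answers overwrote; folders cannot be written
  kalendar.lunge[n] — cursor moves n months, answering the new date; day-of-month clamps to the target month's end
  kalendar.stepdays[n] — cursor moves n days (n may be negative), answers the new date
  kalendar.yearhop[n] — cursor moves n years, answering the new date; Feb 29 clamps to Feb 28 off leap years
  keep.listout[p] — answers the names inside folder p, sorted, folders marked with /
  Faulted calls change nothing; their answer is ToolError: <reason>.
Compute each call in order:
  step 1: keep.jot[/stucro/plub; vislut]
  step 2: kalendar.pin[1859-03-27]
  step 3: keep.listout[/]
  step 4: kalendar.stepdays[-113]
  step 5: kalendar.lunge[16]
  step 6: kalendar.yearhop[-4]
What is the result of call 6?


Act: keep.jot[/stucro/plub; vislut]
Obs: ToolError: no parent
Act: kalendar.pin[1859-03-27]
Obs: 1859-03-27
Act: keep.listout[/]
Obs: [deweves, we]
Act: kalendar.stepdays[-113]
Obs: 1858-12-04
Act: kalendar.lunge[16]
Obs: 1860-04-04
Act: kalendar.yearhop[-4]
Obs: 1856-04-04

Answer: 1856-04-04


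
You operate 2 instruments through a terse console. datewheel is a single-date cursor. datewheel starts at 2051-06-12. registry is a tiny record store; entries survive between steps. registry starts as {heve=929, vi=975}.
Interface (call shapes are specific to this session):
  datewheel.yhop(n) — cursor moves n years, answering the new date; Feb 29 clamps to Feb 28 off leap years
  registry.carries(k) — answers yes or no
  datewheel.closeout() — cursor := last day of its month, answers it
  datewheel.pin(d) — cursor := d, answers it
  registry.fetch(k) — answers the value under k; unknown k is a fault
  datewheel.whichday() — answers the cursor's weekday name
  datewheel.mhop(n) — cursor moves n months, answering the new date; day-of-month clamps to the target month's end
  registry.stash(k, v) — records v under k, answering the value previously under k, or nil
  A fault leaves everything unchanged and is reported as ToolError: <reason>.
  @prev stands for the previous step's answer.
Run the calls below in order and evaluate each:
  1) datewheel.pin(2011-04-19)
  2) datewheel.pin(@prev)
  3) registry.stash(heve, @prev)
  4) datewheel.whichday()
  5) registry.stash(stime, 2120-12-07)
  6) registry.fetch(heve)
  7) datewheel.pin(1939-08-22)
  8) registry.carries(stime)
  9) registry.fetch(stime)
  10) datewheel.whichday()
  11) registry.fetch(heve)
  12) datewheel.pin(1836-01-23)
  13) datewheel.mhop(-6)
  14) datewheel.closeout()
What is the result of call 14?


[in] datewheel.pin d→2011-04-19
:: 2011-04-19
[in] datewheel.pin d→@prev
:: 2011-04-19
[in] registry.stash k→heve v→@prev
:: 929
[in] datewheel.whichday
:: Tuesday
[in] registry.stash k→stime v→2120-12-07
:: nil
[in] registry.fetch k→heve
:: 2011-04-19
[in] datewheel.pin d→1939-08-22
:: 1939-08-22
[in] registry.carries k→stime
:: yes
[in] registry.fetch k→stime
:: 2120-12-07
[in] datewheel.whichday
:: Tuesday
[in] registry.fetch k→heve
:: 2011-04-19
[in] datewheel.pin d→1836-01-23
:: 1836-01-23
[in] datewheel.mhop n→-6
:: 1835-07-23
[in] datewheel.closeout
:: 1835-07-31

Answer: 1835-07-31


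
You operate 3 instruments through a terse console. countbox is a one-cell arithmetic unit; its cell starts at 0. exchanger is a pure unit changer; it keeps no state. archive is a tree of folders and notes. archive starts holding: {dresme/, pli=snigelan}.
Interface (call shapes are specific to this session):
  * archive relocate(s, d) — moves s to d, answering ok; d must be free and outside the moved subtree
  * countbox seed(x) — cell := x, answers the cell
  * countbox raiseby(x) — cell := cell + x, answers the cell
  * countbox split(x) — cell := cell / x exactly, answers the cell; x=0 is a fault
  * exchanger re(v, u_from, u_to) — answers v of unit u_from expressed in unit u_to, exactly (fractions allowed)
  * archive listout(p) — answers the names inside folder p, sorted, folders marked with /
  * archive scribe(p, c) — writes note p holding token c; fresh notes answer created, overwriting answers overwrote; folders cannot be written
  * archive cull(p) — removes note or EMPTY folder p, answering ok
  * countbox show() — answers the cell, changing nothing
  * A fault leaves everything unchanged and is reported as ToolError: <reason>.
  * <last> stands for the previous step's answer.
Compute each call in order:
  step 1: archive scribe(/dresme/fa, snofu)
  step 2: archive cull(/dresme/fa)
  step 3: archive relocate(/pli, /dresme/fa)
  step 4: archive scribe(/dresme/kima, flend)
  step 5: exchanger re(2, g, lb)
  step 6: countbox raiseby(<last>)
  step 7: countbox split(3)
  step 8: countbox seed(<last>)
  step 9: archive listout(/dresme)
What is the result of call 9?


Answer: [fa, kima]

Derivation:
Calling archive scribe using p: /dresme/fa, c: snofu, giving created.
Calling archive cull using p: /dresme/fa, — result: ok.
Next I call archive relocate using s: /pli, d: /dresme/fa, which returns ok.
I call archive scribe using p: /dresme/kima, c: flend, which returns created.
Now I run exchanger re using v: 2, u_from: g, u_to: lb, giving 200000/45359237.
I invoke countbox raiseby using x: <last>, and get 200000/45359237.
I run countbox split using x: 3, — result: 200000/136077711.
I use countbox seed using x: <last>, → 200000/136077711.
Next I call archive listout using p: /dresme, which returns [fa, kima].


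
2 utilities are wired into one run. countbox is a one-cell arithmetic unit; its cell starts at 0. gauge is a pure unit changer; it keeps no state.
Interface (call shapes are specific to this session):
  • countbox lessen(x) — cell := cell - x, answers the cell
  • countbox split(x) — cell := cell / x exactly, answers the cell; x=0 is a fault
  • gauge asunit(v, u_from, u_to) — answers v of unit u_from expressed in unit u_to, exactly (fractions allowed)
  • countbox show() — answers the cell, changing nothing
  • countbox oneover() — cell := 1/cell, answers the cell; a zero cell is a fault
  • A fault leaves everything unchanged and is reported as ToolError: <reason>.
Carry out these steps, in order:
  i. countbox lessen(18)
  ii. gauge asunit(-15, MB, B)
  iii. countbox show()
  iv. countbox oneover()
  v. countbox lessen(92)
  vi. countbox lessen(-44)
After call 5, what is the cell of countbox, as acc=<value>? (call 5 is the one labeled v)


Answer: acc=-1657/18

Derivation:
→ countbox lessen(x='18')
← -18
→ gauge asunit(v='-15', u_from='MB', u_to='B')
← -15000000
→ countbox show()
← -18
→ countbox oneover()
← -1/18
→ countbox lessen(x='92')
← -1657/18
→ countbox lessen(x='-44')
← -865/18


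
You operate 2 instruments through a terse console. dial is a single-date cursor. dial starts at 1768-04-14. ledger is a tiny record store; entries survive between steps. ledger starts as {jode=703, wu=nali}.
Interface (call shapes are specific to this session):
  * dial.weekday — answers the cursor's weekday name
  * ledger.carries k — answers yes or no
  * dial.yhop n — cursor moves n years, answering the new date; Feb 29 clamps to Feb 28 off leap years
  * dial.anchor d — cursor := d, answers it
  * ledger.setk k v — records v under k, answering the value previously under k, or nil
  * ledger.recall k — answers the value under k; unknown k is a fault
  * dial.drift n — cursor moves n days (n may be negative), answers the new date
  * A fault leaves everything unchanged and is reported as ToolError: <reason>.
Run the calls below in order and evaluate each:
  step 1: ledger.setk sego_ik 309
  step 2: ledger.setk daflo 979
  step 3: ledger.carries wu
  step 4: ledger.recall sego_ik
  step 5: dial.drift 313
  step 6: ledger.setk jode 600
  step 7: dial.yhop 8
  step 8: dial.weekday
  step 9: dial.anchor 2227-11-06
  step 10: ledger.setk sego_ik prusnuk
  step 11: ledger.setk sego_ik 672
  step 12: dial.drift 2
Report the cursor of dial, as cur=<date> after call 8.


Answer: cur=1777-02-21

Derivation:
-> ledger.setk(k='sego_ik', v='309')
<- nil
-> ledger.setk(k='daflo', v='979')
<- nil
-> ledger.carries(k='wu')
<- yes
-> ledger.recall(k='sego_ik')
<- 309
-> dial.drift(n='313')
<- 1769-02-21
-> ledger.setk(k='jode', v='600')
<- 703
-> dial.yhop(n='8')
<- 1777-02-21
-> dial.weekday()
<- Friday
-> dial.anchor(d='2227-11-06')
<- 2227-11-06
-> ledger.setk(k='sego_ik', v='prusnuk')
<- 309
-> ledger.setk(k='sego_ik', v='672')
<- prusnuk
-> dial.drift(n='2')
<- 2227-11-08


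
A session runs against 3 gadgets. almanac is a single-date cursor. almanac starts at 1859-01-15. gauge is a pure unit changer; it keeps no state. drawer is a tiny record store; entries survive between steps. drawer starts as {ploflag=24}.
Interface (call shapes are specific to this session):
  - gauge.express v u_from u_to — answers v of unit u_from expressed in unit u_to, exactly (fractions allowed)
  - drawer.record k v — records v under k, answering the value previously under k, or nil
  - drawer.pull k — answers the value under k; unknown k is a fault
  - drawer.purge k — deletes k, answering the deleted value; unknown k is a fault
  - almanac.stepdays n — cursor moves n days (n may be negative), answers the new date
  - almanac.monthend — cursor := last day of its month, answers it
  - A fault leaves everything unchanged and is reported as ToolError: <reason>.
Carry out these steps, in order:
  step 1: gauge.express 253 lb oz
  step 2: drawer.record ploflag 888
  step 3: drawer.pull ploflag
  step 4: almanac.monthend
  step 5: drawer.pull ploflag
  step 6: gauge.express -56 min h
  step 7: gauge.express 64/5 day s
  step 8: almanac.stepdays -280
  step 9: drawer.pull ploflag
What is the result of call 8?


Answer: 1858-04-26

Derivation:
// gauge.express(253, lb, oz) : 4048
// drawer.record(ploflag, 888) : 24
// drawer.pull(ploflag) : 888
// almanac.monthend() : 1859-01-31
// drawer.pull(ploflag) : 888
// gauge.express(-56, min, h) : -14/15
// gauge.express(64/5, day, s) : 1105920
// almanac.stepdays(-280) : 1858-04-26
// drawer.pull(ploflag) : 888


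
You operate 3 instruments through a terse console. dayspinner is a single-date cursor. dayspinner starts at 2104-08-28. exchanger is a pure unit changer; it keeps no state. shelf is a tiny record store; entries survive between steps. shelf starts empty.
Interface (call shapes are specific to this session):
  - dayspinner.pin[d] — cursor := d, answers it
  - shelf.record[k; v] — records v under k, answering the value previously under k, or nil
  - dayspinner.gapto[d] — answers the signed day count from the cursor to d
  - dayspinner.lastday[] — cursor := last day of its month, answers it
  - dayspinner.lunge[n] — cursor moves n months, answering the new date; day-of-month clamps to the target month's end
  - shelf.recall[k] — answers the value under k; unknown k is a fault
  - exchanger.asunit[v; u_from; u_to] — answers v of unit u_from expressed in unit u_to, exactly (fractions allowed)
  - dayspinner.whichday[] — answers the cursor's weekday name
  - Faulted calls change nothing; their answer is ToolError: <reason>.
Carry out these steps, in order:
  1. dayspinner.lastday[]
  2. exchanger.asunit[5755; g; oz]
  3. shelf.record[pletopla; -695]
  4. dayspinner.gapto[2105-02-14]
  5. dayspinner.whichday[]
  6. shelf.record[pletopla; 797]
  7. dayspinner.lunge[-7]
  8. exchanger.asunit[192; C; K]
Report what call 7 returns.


Answer: 2104-01-31

Derivation:
Using dayspinner.lastday(), which returns 2104-08-31.
I call exchanger.asunit with v=5755, u_from=g, u_to=oz, → 9208000000/45359237.
Using shelf.record with k=pletopla, v=-695, and observe nil.
Next I call dayspinner.gapto with d=2105-02-14: 167.
I use dayspinner.whichday, and see Sunday.
Using shelf.record with k=pletopla, v=797, and get -695.
I try dayspinner.lunge with n=-7, and observe 2104-01-31.
Now I run exchanger.asunit with v=192, u_from=C, u_to=K: 9303/20.


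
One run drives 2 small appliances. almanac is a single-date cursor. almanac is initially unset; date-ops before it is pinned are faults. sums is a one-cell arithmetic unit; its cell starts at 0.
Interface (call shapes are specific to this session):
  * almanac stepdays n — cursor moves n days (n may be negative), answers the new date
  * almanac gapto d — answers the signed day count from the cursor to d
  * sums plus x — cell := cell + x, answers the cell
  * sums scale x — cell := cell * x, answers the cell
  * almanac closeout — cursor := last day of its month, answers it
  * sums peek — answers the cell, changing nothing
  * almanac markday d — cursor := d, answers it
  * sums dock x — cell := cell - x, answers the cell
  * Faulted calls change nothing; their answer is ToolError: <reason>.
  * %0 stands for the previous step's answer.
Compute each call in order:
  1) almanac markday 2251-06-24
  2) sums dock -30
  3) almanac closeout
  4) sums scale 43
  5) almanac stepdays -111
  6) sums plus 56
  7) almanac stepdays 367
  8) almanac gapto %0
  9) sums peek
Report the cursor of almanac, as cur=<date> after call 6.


CALL almanac markday[2251-06-24]
RET  2251-06-24
CALL sums dock[-30]
RET  30
CALL almanac closeout[]
RET  2251-06-30
CALL sums scale[43]
RET  1290
CALL almanac stepdays[-111]
RET  2251-03-11
CALL sums plus[56]
RET  1346
CALL almanac stepdays[367]
RET  2252-03-12
CALL almanac gapto[%0]
RET  0
CALL sums peek[]
RET  1346

Answer: cur=2251-03-11


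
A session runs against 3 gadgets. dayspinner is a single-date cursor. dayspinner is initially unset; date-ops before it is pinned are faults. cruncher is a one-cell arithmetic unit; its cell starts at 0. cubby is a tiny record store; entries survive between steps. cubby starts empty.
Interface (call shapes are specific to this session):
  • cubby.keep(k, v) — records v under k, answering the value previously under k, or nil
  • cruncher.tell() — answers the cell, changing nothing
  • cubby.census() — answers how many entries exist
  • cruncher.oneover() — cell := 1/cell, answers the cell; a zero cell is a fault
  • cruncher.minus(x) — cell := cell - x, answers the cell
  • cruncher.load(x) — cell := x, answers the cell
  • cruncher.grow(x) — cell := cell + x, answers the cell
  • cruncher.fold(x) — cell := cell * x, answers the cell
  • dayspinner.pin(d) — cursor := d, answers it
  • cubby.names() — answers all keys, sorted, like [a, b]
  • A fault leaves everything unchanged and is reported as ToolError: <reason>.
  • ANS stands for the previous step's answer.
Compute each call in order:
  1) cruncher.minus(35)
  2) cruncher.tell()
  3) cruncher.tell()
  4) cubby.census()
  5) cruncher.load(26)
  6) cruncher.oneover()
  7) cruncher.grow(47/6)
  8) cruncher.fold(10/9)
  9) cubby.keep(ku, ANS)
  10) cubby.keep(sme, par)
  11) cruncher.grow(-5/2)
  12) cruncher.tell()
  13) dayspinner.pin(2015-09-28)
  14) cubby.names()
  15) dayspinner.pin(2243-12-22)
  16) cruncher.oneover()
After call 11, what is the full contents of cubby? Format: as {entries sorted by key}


·→ cruncher.minus(x=35)
·← -35
·→ cruncher.tell()
·← -35
·→ cruncher.tell()
·← -35
·→ cubby.census()
·← 0
·→ cruncher.load(x=26)
·← 26
·→ cruncher.oneover()
·← 1/26
·→ cruncher.grow(x=47/6)
·← 307/39
·→ cruncher.fold(x=10/9)
·← 3070/351
·→ cubby.keep(k=ku, v=ANS)
·← nil
·→ cubby.keep(k=sme, v=par)
·← nil
·→ cruncher.grow(x=-5/2)
·← 4385/702
·→ cruncher.tell()
·← 4385/702
·→ dayspinner.pin(d=2015-09-28)
·← 2015-09-28
·→ cubby.names()
·← [ku, sme]
·→ dayspinner.pin(d=2243-12-22)
·← 2243-12-22
·→ cruncher.oneover()
·← 702/4385

Answer: {ku=3070/351, sme=par}


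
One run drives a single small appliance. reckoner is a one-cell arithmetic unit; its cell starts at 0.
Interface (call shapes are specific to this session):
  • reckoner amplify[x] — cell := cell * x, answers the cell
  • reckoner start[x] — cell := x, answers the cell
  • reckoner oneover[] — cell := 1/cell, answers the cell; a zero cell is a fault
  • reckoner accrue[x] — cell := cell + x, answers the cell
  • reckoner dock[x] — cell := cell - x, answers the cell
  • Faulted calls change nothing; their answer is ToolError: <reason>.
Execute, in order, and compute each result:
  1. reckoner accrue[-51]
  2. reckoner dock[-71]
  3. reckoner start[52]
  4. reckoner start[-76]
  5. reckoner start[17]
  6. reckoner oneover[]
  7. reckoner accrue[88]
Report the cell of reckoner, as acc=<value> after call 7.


Answer: acc=1497/17

Derivation:
$ reckoner accrue -51
[out] -51
$ reckoner dock -71
[out] 20
$ reckoner start 52
[out] 52
$ reckoner start -76
[out] -76
$ reckoner start 17
[out] 17
$ reckoner oneover
[out] 1/17
$ reckoner accrue 88
[out] 1497/17


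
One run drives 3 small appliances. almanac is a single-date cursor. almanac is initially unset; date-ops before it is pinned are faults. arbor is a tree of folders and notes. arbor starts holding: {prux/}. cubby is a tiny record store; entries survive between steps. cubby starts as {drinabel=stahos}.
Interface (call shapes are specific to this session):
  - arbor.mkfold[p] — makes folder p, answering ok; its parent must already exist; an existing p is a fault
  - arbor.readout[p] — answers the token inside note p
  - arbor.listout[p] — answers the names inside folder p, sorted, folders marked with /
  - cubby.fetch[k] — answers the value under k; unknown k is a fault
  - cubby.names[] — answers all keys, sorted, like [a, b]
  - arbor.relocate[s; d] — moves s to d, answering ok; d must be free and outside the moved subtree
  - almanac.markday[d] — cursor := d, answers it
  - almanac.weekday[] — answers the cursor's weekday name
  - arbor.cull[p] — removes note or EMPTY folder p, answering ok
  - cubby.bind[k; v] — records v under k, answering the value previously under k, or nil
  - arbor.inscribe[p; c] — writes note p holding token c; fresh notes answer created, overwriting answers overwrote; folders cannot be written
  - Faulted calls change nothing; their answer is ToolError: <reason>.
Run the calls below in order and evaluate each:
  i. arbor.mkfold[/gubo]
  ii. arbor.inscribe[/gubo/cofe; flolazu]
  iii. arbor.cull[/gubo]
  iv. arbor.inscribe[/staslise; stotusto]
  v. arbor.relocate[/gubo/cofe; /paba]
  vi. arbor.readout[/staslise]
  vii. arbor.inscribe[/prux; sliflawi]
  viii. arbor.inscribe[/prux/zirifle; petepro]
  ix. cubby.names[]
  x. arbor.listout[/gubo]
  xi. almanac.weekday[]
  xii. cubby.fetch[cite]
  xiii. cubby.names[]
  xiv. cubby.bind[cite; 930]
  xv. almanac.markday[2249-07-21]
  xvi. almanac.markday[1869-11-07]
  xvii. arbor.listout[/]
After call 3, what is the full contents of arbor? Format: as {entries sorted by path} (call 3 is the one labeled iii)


Answer: {gubo/, gubo/cofe=flolazu, prux/}

Derivation:
// 1. arbor.mkfold(/gubo) -> ok
// 2. arbor.inscribe(/gubo/cofe, flolazu) -> created
// 3. arbor.cull(/gubo) -> ToolError: not empty
// 4. arbor.inscribe(/staslise, stotusto) -> created
// 5. arbor.relocate(/gubo/cofe, /paba) -> ok
// 6. arbor.readout(/staslise) -> stotusto
// 7. arbor.inscribe(/prux, sliflawi) -> ToolError: is a directory
// 8. arbor.inscribe(/prux/zirifle, petepro) -> created
// 9. cubby.names() -> [drinabel]
// 10. arbor.listout(/gubo) -> []
// 11. almanac.weekday() -> ToolError: no date set
// 12. cubby.fetch(cite) -> ToolError: no such key cite
// 13. cubby.names() -> [drinabel]
// 14. cubby.bind(cite, 930) -> nil
// 15. almanac.markday(2249-07-21) -> 2249-07-21
// 16. almanac.markday(1869-11-07) -> 1869-11-07
// 17. arbor.listout(/) -> [gubo/, paba, prux/, staslise]


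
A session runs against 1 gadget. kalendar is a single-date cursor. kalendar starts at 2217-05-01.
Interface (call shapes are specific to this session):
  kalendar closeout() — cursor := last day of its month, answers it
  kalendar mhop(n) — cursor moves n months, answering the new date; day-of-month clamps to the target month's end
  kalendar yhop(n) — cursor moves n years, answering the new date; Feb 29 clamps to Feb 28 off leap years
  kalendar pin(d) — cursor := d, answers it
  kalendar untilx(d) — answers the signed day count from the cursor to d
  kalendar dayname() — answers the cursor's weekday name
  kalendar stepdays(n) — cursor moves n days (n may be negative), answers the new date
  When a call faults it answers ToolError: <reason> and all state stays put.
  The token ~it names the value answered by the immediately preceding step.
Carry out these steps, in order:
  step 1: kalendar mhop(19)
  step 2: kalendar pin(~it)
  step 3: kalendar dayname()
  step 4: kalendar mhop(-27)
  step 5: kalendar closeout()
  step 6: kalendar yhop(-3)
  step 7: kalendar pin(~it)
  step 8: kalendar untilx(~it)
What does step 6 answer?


Answer: 2213-09-30

Derivation:
% kalendar mhop n=19
[out] 2218-12-01
% kalendar pin d=~it
[out] 2218-12-01
% kalendar dayname
[out] Tuesday
% kalendar mhop n=-27
[out] 2216-09-01
% kalendar closeout
[out] 2216-09-30
% kalendar yhop n=-3
[out] 2213-09-30
% kalendar pin d=~it
[out] 2213-09-30
% kalendar untilx d=~it
[out] 0


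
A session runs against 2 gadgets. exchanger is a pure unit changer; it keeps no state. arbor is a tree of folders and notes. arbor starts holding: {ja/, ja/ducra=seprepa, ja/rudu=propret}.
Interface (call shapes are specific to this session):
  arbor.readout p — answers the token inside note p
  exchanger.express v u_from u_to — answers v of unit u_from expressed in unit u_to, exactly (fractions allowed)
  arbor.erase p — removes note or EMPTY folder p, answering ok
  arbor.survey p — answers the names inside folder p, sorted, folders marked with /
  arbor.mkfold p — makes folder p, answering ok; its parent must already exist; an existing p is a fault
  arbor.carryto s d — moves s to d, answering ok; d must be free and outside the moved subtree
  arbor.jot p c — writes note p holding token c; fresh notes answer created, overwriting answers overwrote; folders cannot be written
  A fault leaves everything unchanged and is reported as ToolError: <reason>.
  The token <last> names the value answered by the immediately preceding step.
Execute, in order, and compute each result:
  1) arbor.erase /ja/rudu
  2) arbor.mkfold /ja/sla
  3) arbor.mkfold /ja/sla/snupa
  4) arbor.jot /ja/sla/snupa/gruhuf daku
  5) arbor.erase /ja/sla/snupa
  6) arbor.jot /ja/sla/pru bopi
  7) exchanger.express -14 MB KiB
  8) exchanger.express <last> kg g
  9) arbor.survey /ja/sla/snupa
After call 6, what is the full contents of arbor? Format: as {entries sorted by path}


Answer: {ja/, ja/ducra=seprepa, ja/sla/, ja/sla/pru=bopi, ja/sla/snupa/, ja/sla/snupa/gruhuf=daku}

Derivation:
Invoking arbor.erase(p→/ja/rudu), — result: ok.
Then arbor.mkfold(p→/ja/sla), yielding ok.
Invoking arbor.mkfold(p→/ja/sla/snupa): ok.
Invoking arbor.jot(p→/ja/sla/snupa/gruhuf, c→daku), which returns created.
Now I run arbor.erase(p→/ja/sla/snupa), — result: ToolError: not empty.
I use arbor.jot(p→/ja/sla/pru, c→bopi), giving created.
Using exchanger.express(v→-14, u_from→MB, u_to→KiB): -109375/8.
I call exchanger.express(v→<last>, u_from→kg, u_to→g), — result: -13671875.
I use arbor.survey(p→/ja/sla/snupa), which returns [gruhuf].


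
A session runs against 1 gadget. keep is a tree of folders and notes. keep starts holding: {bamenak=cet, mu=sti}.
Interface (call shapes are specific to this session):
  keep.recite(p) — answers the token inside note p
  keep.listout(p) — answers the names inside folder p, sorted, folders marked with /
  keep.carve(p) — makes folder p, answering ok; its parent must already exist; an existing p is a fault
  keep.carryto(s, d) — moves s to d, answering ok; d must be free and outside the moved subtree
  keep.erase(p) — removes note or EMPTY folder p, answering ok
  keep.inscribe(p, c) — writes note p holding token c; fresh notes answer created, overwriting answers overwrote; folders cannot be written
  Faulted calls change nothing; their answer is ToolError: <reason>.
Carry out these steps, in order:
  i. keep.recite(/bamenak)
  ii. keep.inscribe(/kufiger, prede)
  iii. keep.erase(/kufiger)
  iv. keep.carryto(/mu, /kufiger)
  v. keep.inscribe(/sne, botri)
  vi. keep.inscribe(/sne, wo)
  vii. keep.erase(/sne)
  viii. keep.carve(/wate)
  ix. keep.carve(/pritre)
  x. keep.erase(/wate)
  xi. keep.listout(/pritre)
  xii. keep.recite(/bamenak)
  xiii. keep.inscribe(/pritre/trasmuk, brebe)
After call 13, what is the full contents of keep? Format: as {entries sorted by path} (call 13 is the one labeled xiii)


-> keep.recite(/bamenak)
<- cet
-> keep.inscribe(/kufiger, prede)
<- created
-> keep.erase(/kufiger)
<- ok
-> keep.carryto(/mu, /kufiger)
<- ok
-> keep.inscribe(/sne, botri)
<- created
-> keep.inscribe(/sne, wo)
<- overwrote
-> keep.erase(/sne)
<- ok
-> keep.carve(/wate)
<- ok
-> keep.carve(/pritre)
<- ok
-> keep.erase(/wate)
<- ok
-> keep.listout(/pritre)
<- []
-> keep.recite(/bamenak)
<- cet
-> keep.inscribe(/pritre/trasmuk, brebe)
<- created

Answer: {bamenak=cet, kufiger=sti, pritre/, pritre/trasmuk=brebe}
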